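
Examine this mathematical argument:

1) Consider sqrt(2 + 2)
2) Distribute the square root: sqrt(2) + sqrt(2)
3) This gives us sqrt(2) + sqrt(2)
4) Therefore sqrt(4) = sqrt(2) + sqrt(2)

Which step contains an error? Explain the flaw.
Step 2: Distribute the square root: sqrt(2) + sqrt(2)

Step 2 incorrectly 'distributes' the square root over addition. The square root function does not distribute: sqrt(a + b) ≠ sqrt(a) + sqrt(b). In fact, sqrt(2 + 2) = sqrt(4) ≈ 2.0000, while sqrt(2) + sqrt(2) ≈ 2.8284.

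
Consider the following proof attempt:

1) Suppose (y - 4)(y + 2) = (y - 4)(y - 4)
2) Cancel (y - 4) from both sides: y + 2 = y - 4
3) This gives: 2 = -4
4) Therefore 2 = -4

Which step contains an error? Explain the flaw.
Step 2: Cancel (y - 4) from both sides: y + 2 = y - 4

Step 2 cancels (y - 4) from both sides. This is only valid if (y - 4) ≠ 0, i.e., y ≠ 4. When y = 4, both sides equal zero regardless of the other factors. The correct approach requires considering y = 4 as a separate case.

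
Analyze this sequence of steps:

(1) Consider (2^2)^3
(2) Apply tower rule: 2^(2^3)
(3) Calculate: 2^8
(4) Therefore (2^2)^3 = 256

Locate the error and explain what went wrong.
Step 2: Apply tower rule: 2^(2^3)

Step 2 incorrectly states that (a^b)^c = a^(b^c). The correct rule is (a^b)^c = a^(b×c). The actual value is (2^2)^3 = 2^6 = 64, not 2^8 = 256.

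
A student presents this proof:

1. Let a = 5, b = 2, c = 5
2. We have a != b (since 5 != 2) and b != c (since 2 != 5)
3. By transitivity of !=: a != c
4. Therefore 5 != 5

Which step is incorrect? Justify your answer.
Step 3: By transitivity of !=: a != c

Step 3 incorrectly applies transitivity to the '!=' relation. Transitivity states: if a R b and b R c, then a R c. However, '!=' is not transitive. Counterexample: 5 != 2 and 2 != 5, but 5 = 5 (both equal 5). Transitivity holds for relations like <, <=, =, but not for !=.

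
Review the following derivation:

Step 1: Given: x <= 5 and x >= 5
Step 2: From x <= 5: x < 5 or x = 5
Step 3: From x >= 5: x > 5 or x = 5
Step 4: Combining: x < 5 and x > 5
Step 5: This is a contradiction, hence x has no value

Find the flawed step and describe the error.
Step 4: Combining: x < 5 and x > 5

Step 4 incorrectly combines the conditions. From x <= 5 and x >= 5, the intersection is x = 5. The error treats the 'or' cases as 'and' requirements. The correct conclusion is that x = 5 is the unique solution, not that no solution exists.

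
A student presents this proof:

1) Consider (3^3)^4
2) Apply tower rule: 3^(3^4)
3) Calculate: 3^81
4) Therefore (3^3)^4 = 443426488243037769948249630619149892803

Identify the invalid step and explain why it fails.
Step 2: Apply tower rule: 3^(3^4)

Step 2 incorrectly states that (a^b)^c = a^(b^c). The correct rule is (a^b)^c = a^(b×c). The actual value is (3^3)^4 = 3^12 = 531441, not 3^81 = 443426488243037769948249630619149892803.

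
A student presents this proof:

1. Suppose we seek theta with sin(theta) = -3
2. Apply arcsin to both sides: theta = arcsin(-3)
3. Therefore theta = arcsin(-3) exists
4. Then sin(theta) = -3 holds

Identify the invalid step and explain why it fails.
Step 2: Apply arcsin to both sides: theta = arcsin(-3)

Step 2 applies arcsin to -3. However, arcsin(x) is only defined for x in [-1, 1] because sin(theta) can only produce values in that range. Since |-3| > 1, arcsin(-3) is undefined. There is no angle whose sine equals -3.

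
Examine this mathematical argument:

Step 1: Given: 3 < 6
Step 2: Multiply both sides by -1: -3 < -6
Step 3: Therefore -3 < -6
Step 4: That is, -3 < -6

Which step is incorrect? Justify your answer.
Step 2: Multiply both sides by -1: -3 < -6

Step 2 multiplies both sides by -1 but fails to reverse the inequality sign. When multiplying (or dividing) an inequality by a negative number, the direction must be reversed. Since 3 < 6, we should get -3 > -6, i.e., -3 > -6.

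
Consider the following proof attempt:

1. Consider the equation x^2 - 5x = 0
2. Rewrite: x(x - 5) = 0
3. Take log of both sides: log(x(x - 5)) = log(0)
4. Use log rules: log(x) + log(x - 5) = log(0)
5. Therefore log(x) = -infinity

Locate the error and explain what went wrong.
Step 3: Take log of both sides: log(x(x - 5)) = log(0)

Step 3 takes the logarithm of both sides, resulting in log(0) on the right side. The logarithm is only defined for positive numbers; log(0) is undefined (approaches negative infinity). This operation is invalid.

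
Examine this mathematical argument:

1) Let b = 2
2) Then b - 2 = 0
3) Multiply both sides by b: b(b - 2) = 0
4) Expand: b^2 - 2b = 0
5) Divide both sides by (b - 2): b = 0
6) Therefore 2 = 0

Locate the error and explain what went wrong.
Step 5: Divide both sides by (b - 2): b = 0

Step 5 divides both sides by (b - 2). However, since b = 2, we have (b - 2) = 0. Division by zero is undefined, making this step invalid.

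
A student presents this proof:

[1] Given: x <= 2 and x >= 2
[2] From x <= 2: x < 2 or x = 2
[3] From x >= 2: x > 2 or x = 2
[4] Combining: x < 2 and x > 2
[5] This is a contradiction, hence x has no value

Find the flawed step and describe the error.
Step 4: Combining: x < 2 and x > 2

Step 4 incorrectly combines the conditions. From x <= 2 and x >= 2, the intersection is x = 2. The error treats the 'or' cases as 'and' requirements. The correct conclusion is that x = 2 is the unique solution, not that no solution exists.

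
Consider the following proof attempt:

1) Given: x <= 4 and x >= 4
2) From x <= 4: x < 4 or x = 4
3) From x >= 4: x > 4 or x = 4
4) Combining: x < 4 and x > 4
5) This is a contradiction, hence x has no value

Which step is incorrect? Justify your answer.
Step 4: Combining: x < 4 and x > 4

Step 4 incorrectly combines the conditions. From x <= 4 and x >= 4, the intersection is x = 4. The error treats the 'or' cases as 'and' requirements. The correct conclusion is that x = 4 is the unique solution, not that no solution exists.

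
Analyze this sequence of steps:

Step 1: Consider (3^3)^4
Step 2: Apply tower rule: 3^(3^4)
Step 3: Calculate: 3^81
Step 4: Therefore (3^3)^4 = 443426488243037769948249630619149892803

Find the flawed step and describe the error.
Step 2: Apply tower rule: 3^(3^4)

Step 2 incorrectly states that (a^b)^c = a^(b^c). The correct rule is (a^b)^c = a^(b×c). The actual value is (3^3)^4 = 3^12 = 531441, not 3^81 = 443426488243037769948249630619149892803.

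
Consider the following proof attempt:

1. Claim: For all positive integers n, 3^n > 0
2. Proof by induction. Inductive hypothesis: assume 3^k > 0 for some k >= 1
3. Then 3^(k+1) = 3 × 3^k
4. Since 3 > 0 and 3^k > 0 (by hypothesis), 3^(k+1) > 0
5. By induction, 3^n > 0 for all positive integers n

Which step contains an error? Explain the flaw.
Step 5: By induction, 3^n > 0 for all positive integers n

Step 5 concludes the proof by induction, but no base case was ever established. A valid induction proof requires: (1) a base case proving 3^1 > 0, and (2) an inductive step showing IF 3^k > 0 THEN 3^(k+1) > 0. Steps 2-4 correctly establish the inductive step, but without the base case the conclusion in step 5 does not follow.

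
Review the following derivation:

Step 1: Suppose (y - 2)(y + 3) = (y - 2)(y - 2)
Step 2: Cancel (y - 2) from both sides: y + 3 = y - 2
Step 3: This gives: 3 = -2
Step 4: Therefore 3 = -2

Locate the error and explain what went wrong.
Step 2: Cancel (y - 2) from both sides: y + 3 = y - 2

Step 2 cancels (y - 2) from both sides. This is only valid if (y - 2) ≠ 0, i.e., y ≠ 2. When y = 2, both sides equal zero regardless of the other factors. The correct approach requires considering y = 2 as a separate case.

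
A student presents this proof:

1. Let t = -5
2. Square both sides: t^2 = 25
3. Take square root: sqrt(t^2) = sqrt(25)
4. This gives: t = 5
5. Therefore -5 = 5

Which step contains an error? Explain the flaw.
Step 4: This gives: t = 5

Step 4 incorrectly states that sqrt(t^2) = t. The correct identity is sqrt(t^2) = |t|. Since t = -5 < 0, we have sqrt(t^2) = |-5| = 5, not t = -5.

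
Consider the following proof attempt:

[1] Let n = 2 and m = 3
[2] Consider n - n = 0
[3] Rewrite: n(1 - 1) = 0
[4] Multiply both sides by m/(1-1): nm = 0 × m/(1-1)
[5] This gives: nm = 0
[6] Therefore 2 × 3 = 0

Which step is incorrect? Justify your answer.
Step 4: Multiply both sides by m/(1-1): nm = 0 × m/(1-1)

Step 4 multiplies both sides by m/(1-1). However, 1-1 = 0, so this is multiplication by m/0, which is undefined. We cannot multiply by an undefined expression.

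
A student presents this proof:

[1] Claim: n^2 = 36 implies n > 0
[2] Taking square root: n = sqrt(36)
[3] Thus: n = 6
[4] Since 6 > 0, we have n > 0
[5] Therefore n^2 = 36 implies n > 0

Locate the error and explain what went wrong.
Step 2: Taking square root: n = sqrt(36)

Step 2 takes the square root and assumes the positive root only. The equation n^2 = 36 actually has two solutions: n = 6 and n = -6. The proof silently assumes n > 0 without justification, then uses this assumption to conclude n > 0, which is circular. The counterexample n = -6 shows the claim is false.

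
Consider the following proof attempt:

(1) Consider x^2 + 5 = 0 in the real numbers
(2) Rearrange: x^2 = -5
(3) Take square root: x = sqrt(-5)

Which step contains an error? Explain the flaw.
Step 3: Take square root: x = sqrt(-5)

Step 3 takes the square root of -5, which is negative. In the real number system, the square root of a negative number is undefined. The equation x^2 + 5 = 0 has no real solutions. Square roots of negative numbers only exist in the complex numbers.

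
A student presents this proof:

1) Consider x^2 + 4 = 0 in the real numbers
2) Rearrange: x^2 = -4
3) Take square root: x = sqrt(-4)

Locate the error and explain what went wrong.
Step 3: Take square root: x = sqrt(-4)

Step 3 takes the square root of -4, which is negative. In the real number system, the square root of a negative number is undefined. The equation x^2 + 4 = 0 has no real solutions. Square roots of negative numbers only exist in the complex numbers.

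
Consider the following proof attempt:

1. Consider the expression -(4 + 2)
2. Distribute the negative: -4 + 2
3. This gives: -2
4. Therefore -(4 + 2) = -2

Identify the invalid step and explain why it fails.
Step 2: Distribute the negative: -4 + 2

Step 2 incorrectly distributes the negative sign. The correct distribution is -(4 + 2) = -4 - 2 = -6. The negative must be applied to both terms, not just the first. The error treats -(4 + 2) as -4 + 2, which equals -2 instead of -6.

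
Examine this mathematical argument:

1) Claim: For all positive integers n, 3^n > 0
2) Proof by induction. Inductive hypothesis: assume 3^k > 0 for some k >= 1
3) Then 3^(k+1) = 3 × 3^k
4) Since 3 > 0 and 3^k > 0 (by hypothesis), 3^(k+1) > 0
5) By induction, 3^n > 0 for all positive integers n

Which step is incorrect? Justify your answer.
Step 5: By induction, 3^n > 0 for all positive integers n

Step 5 concludes the proof by induction, but no base case was ever established. A valid induction proof requires: (1) a base case proving 3^1 > 0, and (2) an inductive step showing IF 3^k > 0 THEN 3^(k+1) > 0. Steps 2-4 correctly establish the inductive step, but without the base case the conclusion in step 5 does not follow.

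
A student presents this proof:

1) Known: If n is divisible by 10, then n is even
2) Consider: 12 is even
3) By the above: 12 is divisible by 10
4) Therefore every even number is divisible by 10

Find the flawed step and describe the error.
Step 3: By the above: 12 is divisible by 10

Step 3 commits the fallacy of affirming the consequent. The known fact 'divisible by 10 → even' does NOT imply 'even → divisible by 10'. That would be the converse, which is false. For example, 12 is even but 12 ÷ 10 = 1.20, which is not an integer.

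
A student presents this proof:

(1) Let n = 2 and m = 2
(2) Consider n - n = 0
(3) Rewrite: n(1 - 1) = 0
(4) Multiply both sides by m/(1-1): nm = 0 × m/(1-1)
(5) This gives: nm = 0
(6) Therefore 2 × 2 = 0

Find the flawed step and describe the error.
Step 4: Multiply both sides by m/(1-1): nm = 0 × m/(1-1)

Step 4 multiplies both sides by m/(1-1). However, 1-1 = 0, so this is multiplication by m/0, which is undefined. We cannot multiply by an undefined expression.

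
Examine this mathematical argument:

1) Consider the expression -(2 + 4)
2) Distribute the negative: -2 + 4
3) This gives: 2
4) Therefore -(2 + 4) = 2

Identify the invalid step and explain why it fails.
Step 2: Distribute the negative: -2 + 4

Step 2 incorrectly distributes the negative sign. The correct distribution is -(2 + 4) = -2 - 4 = -6. The negative must be applied to both terms, not just the first. The error treats -(2 + 4) as -2 + 4, which equals 2 instead of -6.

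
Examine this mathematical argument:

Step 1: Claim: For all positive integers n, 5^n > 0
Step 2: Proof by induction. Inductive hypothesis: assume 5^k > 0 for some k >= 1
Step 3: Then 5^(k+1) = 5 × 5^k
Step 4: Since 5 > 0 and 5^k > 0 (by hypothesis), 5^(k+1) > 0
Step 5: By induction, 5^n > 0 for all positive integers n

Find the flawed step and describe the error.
Step 5: By induction, 5^n > 0 for all positive integers n

Step 5 concludes the proof by induction, but no base case was ever established. A valid induction proof requires: (1) a base case proving 5^1 > 0, and (2) an inductive step showing IF 5^k > 0 THEN 5^(k+1) > 0. Steps 2-4 correctly establish the inductive step, but without the base case the conclusion in step 5 does not follow.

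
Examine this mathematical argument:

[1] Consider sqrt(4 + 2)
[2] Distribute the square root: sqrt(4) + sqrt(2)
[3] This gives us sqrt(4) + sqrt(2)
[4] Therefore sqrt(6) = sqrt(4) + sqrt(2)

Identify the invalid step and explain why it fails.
Step 2: Distribute the square root: sqrt(4) + sqrt(2)

Step 2 incorrectly 'distributes' the square root over addition. The square root function does not distribute: sqrt(a + b) ≠ sqrt(a) + sqrt(b). In fact, sqrt(4 + 2) = sqrt(6) ≈ 2.4495, while sqrt(4) + sqrt(2) ≈ 3.4142.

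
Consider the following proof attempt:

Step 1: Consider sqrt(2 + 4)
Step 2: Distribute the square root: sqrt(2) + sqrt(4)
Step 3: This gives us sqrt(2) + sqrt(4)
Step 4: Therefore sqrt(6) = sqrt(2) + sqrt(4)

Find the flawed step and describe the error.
Step 2: Distribute the square root: sqrt(2) + sqrt(4)

Step 2 incorrectly 'distributes' the square root over addition. The square root function does not distribute: sqrt(a + b) ≠ sqrt(a) + sqrt(b). In fact, sqrt(2 + 4) = sqrt(6) ≈ 2.4495, while sqrt(2) + sqrt(4) ≈ 3.4142.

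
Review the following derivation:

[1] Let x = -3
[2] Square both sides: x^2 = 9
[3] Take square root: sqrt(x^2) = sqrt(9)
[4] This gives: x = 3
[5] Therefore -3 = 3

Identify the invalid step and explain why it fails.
Step 4: This gives: x = 3

Step 4 incorrectly states that sqrt(x^2) = x. The correct identity is sqrt(x^2) = |x|. Since x = -3 < 0, we have sqrt(x^2) = |-3| = 3, not x = -3.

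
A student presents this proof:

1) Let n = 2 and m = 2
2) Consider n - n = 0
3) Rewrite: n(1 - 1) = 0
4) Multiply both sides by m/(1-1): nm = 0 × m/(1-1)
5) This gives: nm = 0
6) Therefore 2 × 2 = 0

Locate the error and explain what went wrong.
Step 4: Multiply both sides by m/(1-1): nm = 0 × m/(1-1)

Step 4 multiplies both sides by m/(1-1). However, 1-1 = 0, so this is multiplication by m/0, which is undefined. We cannot multiply by an undefined expression.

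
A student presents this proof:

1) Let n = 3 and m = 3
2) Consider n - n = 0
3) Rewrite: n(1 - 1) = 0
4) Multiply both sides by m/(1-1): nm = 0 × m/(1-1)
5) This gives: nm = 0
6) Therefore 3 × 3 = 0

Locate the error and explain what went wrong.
Step 4: Multiply both sides by m/(1-1): nm = 0 × m/(1-1)

Step 4 multiplies both sides by m/(1-1). However, 1-1 = 0, so this is multiplication by m/0, which is undefined. We cannot multiply by an undefined expression.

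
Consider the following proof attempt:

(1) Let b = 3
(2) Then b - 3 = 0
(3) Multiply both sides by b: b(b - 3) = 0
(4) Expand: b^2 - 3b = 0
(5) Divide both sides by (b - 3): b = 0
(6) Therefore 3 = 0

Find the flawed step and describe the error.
Step 5: Divide both sides by (b - 3): b = 0

Step 5 divides both sides by (b - 3). However, since b = 3, we have (b - 3) = 0. Division by zero is undefined, making this step invalid.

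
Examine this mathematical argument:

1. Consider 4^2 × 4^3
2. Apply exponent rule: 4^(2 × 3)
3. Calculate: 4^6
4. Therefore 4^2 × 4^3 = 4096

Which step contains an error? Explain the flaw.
Step 2: Apply exponent rule: 4^(2 × 3)

Step 2 incorrectly states that a^b × a^c = a^(b×c). The correct rule is a^b × a^c = a^(b+c). The actual value is 4^2 × 4^3 = 4^5 = 1024, not 4^6 = 4096.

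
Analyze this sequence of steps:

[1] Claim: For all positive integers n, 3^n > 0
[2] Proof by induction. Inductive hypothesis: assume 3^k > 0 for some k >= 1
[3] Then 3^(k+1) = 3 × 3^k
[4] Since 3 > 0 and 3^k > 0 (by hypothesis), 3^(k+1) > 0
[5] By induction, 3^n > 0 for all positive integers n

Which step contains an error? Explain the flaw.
Step 5: By induction, 3^n > 0 for all positive integers n

Step 5 concludes the proof by induction, but no base case was ever established. A valid induction proof requires: (1) a base case proving 3^1 > 0, and (2) an inductive step showing IF 3^k > 0 THEN 3^(k+1) > 0. Steps 2-4 correctly establish the inductive step, but without the base case the conclusion in step 5 does not follow.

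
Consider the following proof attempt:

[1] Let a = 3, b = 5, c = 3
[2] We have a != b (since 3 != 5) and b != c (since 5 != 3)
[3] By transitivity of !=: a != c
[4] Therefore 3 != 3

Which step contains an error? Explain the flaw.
Step 3: By transitivity of !=: a != c

Step 3 incorrectly applies transitivity to the '!=' relation. Transitivity states: if a R b and b R c, then a R c. However, '!=' is not transitive. Counterexample: 3 != 5 and 5 != 3, but 3 = 3 (both equal 3). Transitivity holds for relations like <, <=, =, but not for !=.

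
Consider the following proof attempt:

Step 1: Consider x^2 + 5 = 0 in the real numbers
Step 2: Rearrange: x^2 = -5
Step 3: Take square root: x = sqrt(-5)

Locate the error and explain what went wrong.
Step 3: Take square root: x = sqrt(-5)

Step 3 takes the square root of -5, which is negative. In the real number system, the square root of a negative number is undefined. The equation x^2 + 5 = 0 has no real solutions. Square roots of negative numbers only exist in the complex numbers.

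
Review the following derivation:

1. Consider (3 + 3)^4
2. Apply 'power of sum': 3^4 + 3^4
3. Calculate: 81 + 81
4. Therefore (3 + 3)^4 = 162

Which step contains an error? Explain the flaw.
Step 2: Apply 'power of sum': 3^4 + 3^4

Step 2 incorrectly applies a non-existent rule '(a+b)^n = a^n + b^n'. This is false in general. The correct expansion uses the binomial theorem. The actual value is (3 + 3)^4 = 6^4 = 1296, not 162.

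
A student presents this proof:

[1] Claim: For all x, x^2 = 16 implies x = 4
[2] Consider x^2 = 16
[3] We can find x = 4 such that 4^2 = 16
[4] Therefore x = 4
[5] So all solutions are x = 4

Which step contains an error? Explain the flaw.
Step 4: Therefore x = 4

Step 4 incorrectly concludes that x = 4 is the only solution. The proof shows that x = 4 is A solution (existence), but does not show it is the ONLY solution (uniqueness). In fact, x = -4 is also a solution since (-4)^2 = 16. Finding one solution doesn't prove there are no others.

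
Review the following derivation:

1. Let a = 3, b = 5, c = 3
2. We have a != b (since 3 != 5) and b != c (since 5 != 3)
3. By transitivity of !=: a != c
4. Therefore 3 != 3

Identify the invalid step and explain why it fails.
Step 3: By transitivity of !=: a != c

Step 3 incorrectly applies transitivity to the '!=' relation. Transitivity states: if a R b and b R c, then a R c. However, '!=' is not transitive. Counterexample: 3 != 5 and 5 != 3, but 3 = 3 (both equal 3). Transitivity holds for relations like <, <=, =, but not for !=.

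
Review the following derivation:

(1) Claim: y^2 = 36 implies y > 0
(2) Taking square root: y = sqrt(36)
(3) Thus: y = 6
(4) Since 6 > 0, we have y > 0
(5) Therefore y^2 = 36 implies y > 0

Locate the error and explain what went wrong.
Step 2: Taking square root: y = sqrt(36)

Step 2 takes the square root and assumes the positive root only. The equation y^2 = 36 actually has two solutions: y = 6 and y = -6. The proof silently assumes y > 0 without justification, then uses this assumption to conclude y > 0, which is circular. The counterexample y = -6 shows the claim is false.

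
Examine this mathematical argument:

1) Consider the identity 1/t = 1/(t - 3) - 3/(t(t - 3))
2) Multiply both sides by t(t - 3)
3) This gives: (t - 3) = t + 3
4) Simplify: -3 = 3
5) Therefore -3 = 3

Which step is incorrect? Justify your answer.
Step 3: This gives: (t - 3) = t + 3

Step 3 makes a sign error when clearing denominators. Multiplying -3/(t(t - 3)) by t(t - 3) gives -3, not +3. The correct result is (t - 3) = t - 3, which is trivially true, not (t - 3) = t + 3. (Step 1 is a valid identity: 1/(t - 3) - 3/(t(t - 3)) = (t - 3)/(t(t - 3)) = 1/t.)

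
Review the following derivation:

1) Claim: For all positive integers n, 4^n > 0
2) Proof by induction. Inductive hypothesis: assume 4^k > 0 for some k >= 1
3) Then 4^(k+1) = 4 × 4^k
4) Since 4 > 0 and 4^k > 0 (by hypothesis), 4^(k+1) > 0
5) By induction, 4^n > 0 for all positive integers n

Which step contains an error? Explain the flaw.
Step 5: By induction, 4^n > 0 for all positive integers n

Step 5 concludes the proof by induction, but no base case was ever established. A valid induction proof requires: (1) a base case proving 4^1 > 0, and (2) an inductive step showing IF 4^k > 0 THEN 4^(k+1) > 0. Steps 2-4 correctly establish the inductive step, but without the base case the conclusion in step 5 does not follow.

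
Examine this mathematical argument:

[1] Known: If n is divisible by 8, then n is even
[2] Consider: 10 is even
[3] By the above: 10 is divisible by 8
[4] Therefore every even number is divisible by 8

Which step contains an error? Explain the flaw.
Step 3: By the above: 10 is divisible by 8

Step 3 commits the fallacy of affirming the consequent. The known fact 'divisible by 8 → even' does NOT imply 'even → divisible by 8'. That would be the converse, which is false. For example, 10 is even but 10 ÷ 8 = 1.25, which is not an integer.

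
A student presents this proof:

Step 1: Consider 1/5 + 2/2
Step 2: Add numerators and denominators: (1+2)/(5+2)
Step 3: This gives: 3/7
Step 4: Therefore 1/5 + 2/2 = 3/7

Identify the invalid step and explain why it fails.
Step 2: Add numerators and denominators: (1+2)/(5+2)

Step 2 incorrectly adds fractions by separately adding numerators and denominators. This is wrong. The correct method requires a common denominator: 1/5 + 2/2 = (1×2 + 2×5)/(5×2) = 12/10 = 6/5. The method used gives 3/7, which is different.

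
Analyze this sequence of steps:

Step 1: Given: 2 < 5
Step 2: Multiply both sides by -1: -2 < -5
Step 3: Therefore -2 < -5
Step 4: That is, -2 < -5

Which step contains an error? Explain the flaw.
Step 2: Multiply both sides by -1: -2 < -5

Step 2 multiplies both sides by -1 but fails to reverse the inequality sign. When multiplying (or dividing) an inequality by a negative number, the direction must be reversed. Since 2 < 5, we should get -2 > -5, i.e., -2 > -5.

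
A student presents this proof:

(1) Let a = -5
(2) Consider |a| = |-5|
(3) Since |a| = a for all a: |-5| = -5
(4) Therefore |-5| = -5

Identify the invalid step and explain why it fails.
Step 3: Since |a| = a for all a: |-5| = -5

Step 3 incorrectly states that |a| = a for all a. The correct definition is |a| = a when a >= 0, and |a| = -a when a < 0. Since -5 < 0, we have |-5| = -(-5) = 5, not -5.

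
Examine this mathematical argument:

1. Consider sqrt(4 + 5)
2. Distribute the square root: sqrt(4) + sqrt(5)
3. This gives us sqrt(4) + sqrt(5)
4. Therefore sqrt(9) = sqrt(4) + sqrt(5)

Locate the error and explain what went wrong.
Step 2: Distribute the square root: sqrt(4) + sqrt(5)

Step 2 incorrectly 'distributes' the square root over addition. The square root function does not distribute: sqrt(a + b) ≠ sqrt(a) + sqrt(b). In fact, sqrt(4 + 5) = sqrt(9) ≈ 3.0000, while sqrt(4) + sqrt(5) ≈ 4.2361.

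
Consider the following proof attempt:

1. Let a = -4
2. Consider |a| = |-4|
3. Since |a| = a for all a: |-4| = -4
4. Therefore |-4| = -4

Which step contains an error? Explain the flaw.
Step 3: Since |a| = a for all a: |-4| = -4

Step 3 incorrectly states that |a| = a for all a. The correct definition is |a| = a when a >= 0, and |a| = -a when a < 0. Since -4 < 0, we have |-4| = -(-4) = 4, not -4.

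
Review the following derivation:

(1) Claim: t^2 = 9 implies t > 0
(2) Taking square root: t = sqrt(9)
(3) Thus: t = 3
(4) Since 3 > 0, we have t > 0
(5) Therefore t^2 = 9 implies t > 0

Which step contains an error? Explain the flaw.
Step 2: Taking square root: t = sqrt(9)

Step 2 takes the square root and assumes the positive root only. The equation t^2 = 9 actually has two solutions: t = 3 and t = -3. The proof silently assumes t > 0 without justification, then uses this assumption to conclude t > 0, which is circular. The counterexample t = -3 shows the claim is false.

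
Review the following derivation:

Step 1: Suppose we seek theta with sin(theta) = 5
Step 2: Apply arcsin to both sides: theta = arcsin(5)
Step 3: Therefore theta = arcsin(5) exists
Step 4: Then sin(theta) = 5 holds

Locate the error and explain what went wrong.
Step 2: Apply arcsin to both sides: theta = arcsin(5)

Step 2 applies arcsin to 5. However, arcsin(x) is only defined for x in [-1, 1] because sin(theta) can only produce values in that range. Since |5| > 1, arcsin(5) is undefined. There is no angle whose sine equals 5.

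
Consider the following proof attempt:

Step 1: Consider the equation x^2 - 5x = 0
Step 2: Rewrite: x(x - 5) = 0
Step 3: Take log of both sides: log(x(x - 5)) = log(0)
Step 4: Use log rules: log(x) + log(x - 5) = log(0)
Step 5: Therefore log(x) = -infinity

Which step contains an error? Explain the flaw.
Step 3: Take log of both sides: log(x(x - 5)) = log(0)

Step 3 takes the logarithm of both sides, resulting in log(0) on the right side. The logarithm is only defined for positive numbers; log(0) is undefined (approaches negative infinity). This operation is invalid.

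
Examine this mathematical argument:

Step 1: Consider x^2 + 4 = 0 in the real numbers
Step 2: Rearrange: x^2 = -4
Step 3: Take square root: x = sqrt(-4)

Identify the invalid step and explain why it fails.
Step 3: Take square root: x = sqrt(-4)

Step 3 takes the square root of -4, which is negative. In the real number system, the square root of a negative number is undefined. The equation x^2 + 4 = 0 has no real solutions. Square roots of negative numbers only exist in the complex numbers.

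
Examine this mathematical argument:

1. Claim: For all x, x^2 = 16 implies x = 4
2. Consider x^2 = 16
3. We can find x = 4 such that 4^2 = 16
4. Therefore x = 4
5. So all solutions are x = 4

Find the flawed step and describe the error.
Step 4: Therefore x = 4

Step 4 incorrectly concludes that x = 4 is the only solution. The proof shows that x = 4 is A solution (existence), but does not show it is the ONLY solution (uniqueness). In fact, x = -4 is also a solution since (-4)^2 = 16. Finding one solution doesn't prove there are no others.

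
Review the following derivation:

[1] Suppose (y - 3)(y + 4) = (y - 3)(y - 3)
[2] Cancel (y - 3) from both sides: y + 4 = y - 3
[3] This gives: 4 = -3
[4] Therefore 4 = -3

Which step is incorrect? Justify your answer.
Step 2: Cancel (y - 3) from both sides: y + 4 = y - 3

Step 2 cancels (y - 3) from both sides. This is only valid if (y - 3) ≠ 0, i.e., y ≠ 3. When y = 3, both sides equal zero regardless of the other factors. The correct approach requires considering y = 3 as a separate case.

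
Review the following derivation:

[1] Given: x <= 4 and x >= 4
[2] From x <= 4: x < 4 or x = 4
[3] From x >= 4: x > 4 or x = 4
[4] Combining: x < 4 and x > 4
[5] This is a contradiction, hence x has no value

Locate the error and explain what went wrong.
Step 4: Combining: x < 4 and x > 4

Step 4 incorrectly combines the conditions. From x <= 4 and x >= 4, the intersection is x = 4. The error treats the 'or' cases as 'and' requirements. The correct conclusion is that x = 4 is the unique solution, not that no solution exists.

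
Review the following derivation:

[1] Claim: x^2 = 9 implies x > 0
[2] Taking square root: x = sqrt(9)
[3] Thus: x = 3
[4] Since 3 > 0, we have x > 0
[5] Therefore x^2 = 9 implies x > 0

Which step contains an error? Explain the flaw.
Step 2: Taking square root: x = sqrt(9)

Step 2 takes the square root and assumes the positive root only. The equation x^2 = 9 actually has two solutions: x = 3 and x = -3. The proof silently assumes x > 0 without justification, then uses this assumption to conclude x > 0, which is circular. The counterexample x = -3 shows the claim is false.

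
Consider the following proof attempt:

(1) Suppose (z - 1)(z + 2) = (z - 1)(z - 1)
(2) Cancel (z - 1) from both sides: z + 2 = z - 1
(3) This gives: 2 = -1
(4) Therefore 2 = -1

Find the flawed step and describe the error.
Step 2: Cancel (z - 1) from both sides: z + 2 = z - 1

Step 2 cancels (z - 1) from both sides. This is only valid if (z - 1) ≠ 0, i.e., z ≠ 1. When z = 1, both sides equal zero regardless of the other factors. The correct approach requires considering z = 1 as a separate case.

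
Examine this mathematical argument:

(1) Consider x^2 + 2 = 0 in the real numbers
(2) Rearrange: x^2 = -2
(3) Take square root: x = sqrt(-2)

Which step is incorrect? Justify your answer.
Step 3: Take square root: x = sqrt(-2)

Step 3 takes the square root of -2, which is negative. In the real number system, the square root of a negative number is undefined. The equation x^2 + 2 = 0 has no real solutions. Square roots of negative numbers only exist in the complex numbers.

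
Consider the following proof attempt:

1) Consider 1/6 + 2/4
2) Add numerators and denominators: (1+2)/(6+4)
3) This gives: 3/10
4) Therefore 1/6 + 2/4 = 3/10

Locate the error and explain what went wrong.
Step 2: Add numerators and denominators: (1+2)/(6+4)

Step 2 incorrectly adds fractions by separately adding numerators and denominators. This is wrong. The correct method requires a common denominator: 1/6 + 2/4 = (1×4 + 2×6)/(6×4) = 16/24 = 2/3. The method used gives 3/10, which is different.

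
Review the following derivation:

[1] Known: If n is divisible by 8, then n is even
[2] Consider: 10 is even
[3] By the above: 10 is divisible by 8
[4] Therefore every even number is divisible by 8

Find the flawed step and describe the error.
Step 3: By the above: 10 is divisible by 8

Step 3 commits the fallacy of affirming the consequent. The known fact 'divisible by 8 → even' does NOT imply 'even → divisible by 8'. That would be the converse, which is false. For example, 10 is even but 10 ÷ 8 = 1.25, which is not an integer.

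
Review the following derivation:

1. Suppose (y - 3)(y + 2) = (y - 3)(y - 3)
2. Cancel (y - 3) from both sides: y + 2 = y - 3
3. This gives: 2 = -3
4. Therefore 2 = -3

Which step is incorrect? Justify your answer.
Step 2: Cancel (y - 3) from both sides: y + 2 = y - 3

Step 2 cancels (y - 3) from both sides. This is only valid if (y - 3) ≠ 0, i.e., y ≠ 3. When y = 3, both sides equal zero regardless of the other factors. The correct approach requires considering y = 3 as a separate case.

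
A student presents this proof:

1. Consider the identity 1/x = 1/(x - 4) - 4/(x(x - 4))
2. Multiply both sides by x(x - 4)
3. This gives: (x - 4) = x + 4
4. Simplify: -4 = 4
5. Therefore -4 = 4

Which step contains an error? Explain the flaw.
Step 3: This gives: (x - 4) = x + 4

Step 3 makes a sign error when clearing denominators. Multiplying -4/(x(x - 4)) by x(x - 4) gives -4, not +4. The correct result is (x - 4) = x - 4, which is trivially true, not (x - 4) = x + 4. (Step 1 is a valid identity: 1/(x - 4) - 4/(x(x - 4)) = (x - 4)/(x(x - 4)) = 1/x.)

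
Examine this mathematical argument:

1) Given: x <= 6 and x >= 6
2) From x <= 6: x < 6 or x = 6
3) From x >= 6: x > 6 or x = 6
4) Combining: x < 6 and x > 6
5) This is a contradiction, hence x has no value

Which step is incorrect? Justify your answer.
Step 4: Combining: x < 6 and x > 6

Step 4 incorrectly combines the conditions. From x <= 6 and x >= 6, the intersection is x = 6. The error treats the 'or' cases as 'and' requirements. The correct conclusion is that x = 6 is the unique solution, not that no solution exists.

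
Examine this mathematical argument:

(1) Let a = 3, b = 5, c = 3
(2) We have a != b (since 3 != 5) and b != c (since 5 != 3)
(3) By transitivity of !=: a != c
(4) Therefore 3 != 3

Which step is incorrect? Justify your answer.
Step 3: By transitivity of !=: a != c

Step 3 incorrectly applies transitivity to the '!=' relation. Transitivity states: if a R b and b R c, then a R c. However, '!=' is not transitive. Counterexample: 3 != 5 and 5 != 3, but 3 = 3 (both equal 3). Transitivity holds for relations like <, <=, =, but not for !=.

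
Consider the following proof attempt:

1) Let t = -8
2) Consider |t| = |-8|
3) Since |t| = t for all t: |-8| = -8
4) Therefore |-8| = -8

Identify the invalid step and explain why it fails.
Step 3: Since |t| = t for all t: |-8| = -8

Step 3 incorrectly states that |t| = t for all t. The correct definition is |t| = t when t >= 0, and |t| = -t when t < 0. Since -8 < 0, we have |-8| = -(-8) = 8, not -8.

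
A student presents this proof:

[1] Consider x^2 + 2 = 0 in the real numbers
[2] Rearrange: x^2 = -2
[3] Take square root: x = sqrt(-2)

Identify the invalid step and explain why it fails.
Step 3: Take square root: x = sqrt(-2)

Step 3 takes the square root of -2, which is negative. In the real number system, the square root of a negative number is undefined. The equation x^2 + 2 = 0 has no real solutions. Square roots of negative numbers only exist in the complex numbers.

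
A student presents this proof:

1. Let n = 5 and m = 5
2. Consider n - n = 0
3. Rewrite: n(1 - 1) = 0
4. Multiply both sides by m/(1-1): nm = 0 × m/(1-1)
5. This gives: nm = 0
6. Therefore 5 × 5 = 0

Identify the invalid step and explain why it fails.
Step 4: Multiply both sides by m/(1-1): nm = 0 × m/(1-1)

Step 4 multiplies both sides by m/(1-1). However, 1-1 = 0, so this is multiplication by m/0, which is undefined. We cannot multiply by an undefined expression.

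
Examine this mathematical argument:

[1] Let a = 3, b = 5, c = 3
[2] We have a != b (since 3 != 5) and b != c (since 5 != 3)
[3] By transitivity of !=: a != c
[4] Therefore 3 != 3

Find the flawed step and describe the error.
Step 3: By transitivity of !=: a != c

Step 3 incorrectly applies transitivity to the '!=' relation. Transitivity states: if a R b and b R c, then a R c. However, '!=' is not transitive. Counterexample: 3 != 5 and 5 != 3, but 3 = 3 (both equal 3). Transitivity holds for relations like <, <=, =, but not for !=.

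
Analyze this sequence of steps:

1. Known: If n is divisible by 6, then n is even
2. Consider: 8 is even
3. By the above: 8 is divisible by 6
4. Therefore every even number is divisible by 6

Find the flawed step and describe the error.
Step 3: By the above: 8 is divisible by 6

Step 3 commits the fallacy of affirming the consequent. The known fact 'divisible by 6 → even' does NOT imply 'even → divisible by 6'. That would be the converse, which is false. For example, 8 is even but 8 ÷ 6 = 1.33, which is not an integer.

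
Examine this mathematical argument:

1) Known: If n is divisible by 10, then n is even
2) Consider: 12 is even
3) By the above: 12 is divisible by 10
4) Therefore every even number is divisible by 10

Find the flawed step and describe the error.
Step 3: By the above: 12 is divisible by 10

Step 3 commits the fallacy of affirming the consequent. The known fact 'divisible by 10 → even' does NOT imply 'even → divisible by 10'. That would be the converse, which is false. For example, 12 is even but 12 ÷ 10 = 1.20, which is not an integer.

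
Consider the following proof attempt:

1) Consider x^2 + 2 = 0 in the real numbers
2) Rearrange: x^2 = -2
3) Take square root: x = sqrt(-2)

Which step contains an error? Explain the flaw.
Step 3: Take square root: x = sqrt(-2)

Step 3 takes the square root of -2, which is negative. In the real number system, the square root of a negative number is undefined. The equation x^2 + 2 = 0 has no real solutions. Square roots of negative numbers only exist in the complex numbers.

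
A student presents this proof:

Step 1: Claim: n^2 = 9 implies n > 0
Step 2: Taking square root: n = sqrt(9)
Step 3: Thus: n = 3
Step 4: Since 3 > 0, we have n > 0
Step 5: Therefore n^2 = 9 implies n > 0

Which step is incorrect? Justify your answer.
Step 2: Taking square root: n = sqrt(9)

Step 2 takes the square root and assumes the positive root only. The equation n^2 = 9 actually has two solutions: n = 3 and n = -3. The proof silently assumes n > 0 without justification, then uses this assumption to conclude n > 0, which is circular. The counterexample n = -3 shows the claim is false.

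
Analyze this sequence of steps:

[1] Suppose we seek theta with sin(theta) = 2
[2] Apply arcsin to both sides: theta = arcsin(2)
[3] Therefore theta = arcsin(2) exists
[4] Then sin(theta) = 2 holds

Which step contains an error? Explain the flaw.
Step 2: Apply arcsin to both sides: theta = arcsin(2)

Step 2 applies arcsin to 2. However, arcsin(x) is only defined for x in [-1, 1] because sin(theta) can only produce values in that range. Since |2| > 1, arcsin(2) is undefined. There is no angle whose sine equals 2.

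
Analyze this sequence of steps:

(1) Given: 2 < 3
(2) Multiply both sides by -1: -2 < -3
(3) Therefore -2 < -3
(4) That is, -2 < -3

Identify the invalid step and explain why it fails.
Step 2: Multiply both sides by -1: -2 < -3

Step 2 multiplies both sides by -1 but fails to reverse the inequality sign. When multiplying (or dividing) an inequality by a negative number, the direction must be reversed. Since 2 < 3, we should get -2 > -3, i.e., -2 > -3.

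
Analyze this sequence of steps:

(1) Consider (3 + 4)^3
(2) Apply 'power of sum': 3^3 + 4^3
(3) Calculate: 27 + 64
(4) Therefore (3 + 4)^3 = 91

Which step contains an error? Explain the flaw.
Step 2: Apply 'power of sum': 3^3 + 4^3

Step 2 incorrectly applies a non-existent rule '(a+b)^n = a^n + b^n'. This is false in general. The correct expansion uses the binomial theorem. The actual value is (3 + 4)^3 = 7^3 = 343, not 91.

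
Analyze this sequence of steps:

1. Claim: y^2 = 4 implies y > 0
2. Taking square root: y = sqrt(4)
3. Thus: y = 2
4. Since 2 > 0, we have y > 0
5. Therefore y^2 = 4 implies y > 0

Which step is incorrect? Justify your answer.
Step 2: Taking square root: y = sqrt(4)

Step 2 takes the square root and assumes the positive root only. The equation y^2 = 4 actually has two solutions: y = 2 and y = -2. The proof silently assumes y > 0 without justification, then uses this assumption to conclude y > 0, which is circular. The counterexample y = -2 shows the claim is false.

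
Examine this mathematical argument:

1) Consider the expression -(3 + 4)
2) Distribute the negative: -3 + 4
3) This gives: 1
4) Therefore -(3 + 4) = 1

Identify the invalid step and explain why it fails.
Step 2: Distribute the negative: -3 + 4

Step 2 incorrectly distributes the negative sign. The correct distribution is -(3 + 4) = -3 - 4 = -7. The negative must be applied to both terms, not just the first. The error treats -(3 + 4) as -3 + 4, which equals 1 instead of -7.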